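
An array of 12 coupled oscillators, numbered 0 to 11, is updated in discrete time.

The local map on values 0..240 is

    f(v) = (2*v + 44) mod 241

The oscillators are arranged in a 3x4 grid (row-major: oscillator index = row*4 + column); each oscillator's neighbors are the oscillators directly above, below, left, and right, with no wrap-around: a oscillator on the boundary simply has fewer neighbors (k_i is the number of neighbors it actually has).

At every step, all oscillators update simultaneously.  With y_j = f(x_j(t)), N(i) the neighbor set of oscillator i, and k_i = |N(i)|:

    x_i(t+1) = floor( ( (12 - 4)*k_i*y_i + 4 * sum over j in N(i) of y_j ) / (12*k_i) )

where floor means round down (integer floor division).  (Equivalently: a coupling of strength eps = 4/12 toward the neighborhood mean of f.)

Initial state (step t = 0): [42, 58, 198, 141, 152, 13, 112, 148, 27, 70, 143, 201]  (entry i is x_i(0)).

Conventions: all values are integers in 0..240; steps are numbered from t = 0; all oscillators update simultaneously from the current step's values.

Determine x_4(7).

Simulating step by step:
t=0: [42, 58, 198, 141, 152, 13, 112, 148, 27, 70, 143, 201]
t=1: [129, 150, 162, 106, 104, 86, 56, 101, 113, 151, 105, 168]
t=2: [59, 113, 115, 32, 41, 175, 134, 37, 38, 98, 53, 95]
t=3: [133, 58, 45, 97, 132, 140, 85, 124, 141, 207, 160, 200]
t=4: [83, 138, 157, 189, 71, 110, 175, 106, 104, 177, 152, 164]
t=5: [184, 91, 123, 142, 151, 63, 123, 61, 64, 120, 120, 107]
t=6: [169, 194, 72, 93, 127, 148, 68, 127, 139, 71, 40, 46]
t=7: [135, 174, 192, 194, 73, 117, 159, 98, 94, 157, 138, 120]

Answer: x_4(7) = 73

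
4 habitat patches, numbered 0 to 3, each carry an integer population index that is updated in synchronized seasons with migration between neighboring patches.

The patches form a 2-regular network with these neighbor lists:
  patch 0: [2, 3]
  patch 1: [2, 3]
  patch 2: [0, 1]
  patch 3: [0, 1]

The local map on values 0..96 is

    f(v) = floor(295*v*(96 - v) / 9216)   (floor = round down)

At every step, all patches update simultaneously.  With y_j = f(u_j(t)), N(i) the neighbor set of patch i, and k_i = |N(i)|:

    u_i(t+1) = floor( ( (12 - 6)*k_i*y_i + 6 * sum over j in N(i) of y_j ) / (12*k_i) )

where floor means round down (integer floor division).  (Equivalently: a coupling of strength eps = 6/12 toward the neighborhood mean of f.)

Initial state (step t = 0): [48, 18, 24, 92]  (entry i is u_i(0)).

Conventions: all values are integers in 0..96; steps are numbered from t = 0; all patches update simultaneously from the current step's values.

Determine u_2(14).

Simulating step by step:
t=0: [48, 18, 24, 92]
t=1: [53, 38, 56, 34]
t=2: [70, 69, 71, 69]
t=3: [57, 58, 57, 58]
t=4: [70, 70, 70, 70]
t=5: [58, 58, 58, 58]
t=6: [70, 70, 70, 70]
t=7: [58, 58, 58, 58]
t=8: [70, 70, 70, 70]
t=9: [58, 58, 58, 58]
t=10: [70, 70, 70, 70]
t=11: [58, 58, 58, 58]
t=12: [70, 70, 70, 70]
t=13: [58, 58, 58, 58]
t=14: [70, 70, 70, 70]

Answer: u_2(14) = 70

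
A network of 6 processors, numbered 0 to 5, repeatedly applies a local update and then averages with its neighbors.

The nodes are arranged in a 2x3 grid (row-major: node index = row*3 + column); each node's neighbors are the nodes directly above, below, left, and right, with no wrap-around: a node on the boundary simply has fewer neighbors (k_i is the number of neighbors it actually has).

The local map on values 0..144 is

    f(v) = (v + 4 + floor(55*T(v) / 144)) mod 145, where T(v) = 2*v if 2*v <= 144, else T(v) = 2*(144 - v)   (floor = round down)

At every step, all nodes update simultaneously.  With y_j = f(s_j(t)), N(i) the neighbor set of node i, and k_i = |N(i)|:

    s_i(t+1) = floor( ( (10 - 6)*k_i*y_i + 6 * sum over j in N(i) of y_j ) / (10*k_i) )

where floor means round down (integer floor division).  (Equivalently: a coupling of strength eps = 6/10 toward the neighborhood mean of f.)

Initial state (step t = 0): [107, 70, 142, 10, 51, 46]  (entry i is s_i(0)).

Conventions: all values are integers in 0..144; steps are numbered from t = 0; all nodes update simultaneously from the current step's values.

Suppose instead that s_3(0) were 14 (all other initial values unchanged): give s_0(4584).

Answer: s_0(4584) = 142
Key observation: The state at step 3, [0, 57, 99, 43, 86, 142], reappears at step 9: the system is in a cycle of period 6 from step 3 on.  Therefore the state at step 4584 equals the state at step 3 + ((4584 - 3) mod 6) = 6, which is [142, 86, 43, 99, 57, 0].

Derivation:
t=0: [107, 70, 142, 14, 51, 46]
t=1: [102, 97, 64, 80, 85, 62]
t=2: [135, 132, 121, 134, 129, 120]
t=3: [0, 57, 99, 43, 86, 142]
t=4: [56, 96, 86, 73, 90, 82]
t=5: [120, 128, 134, 123, 134, 133]
t=6: [142, 86, 43, 99, 57, 0]
t=7: [82, 90, 73, 86, 96, 56]
t=8: [133, 134, 123, 134, 128, 120]
t=9: [0, 57, 99, 43, 86, 142]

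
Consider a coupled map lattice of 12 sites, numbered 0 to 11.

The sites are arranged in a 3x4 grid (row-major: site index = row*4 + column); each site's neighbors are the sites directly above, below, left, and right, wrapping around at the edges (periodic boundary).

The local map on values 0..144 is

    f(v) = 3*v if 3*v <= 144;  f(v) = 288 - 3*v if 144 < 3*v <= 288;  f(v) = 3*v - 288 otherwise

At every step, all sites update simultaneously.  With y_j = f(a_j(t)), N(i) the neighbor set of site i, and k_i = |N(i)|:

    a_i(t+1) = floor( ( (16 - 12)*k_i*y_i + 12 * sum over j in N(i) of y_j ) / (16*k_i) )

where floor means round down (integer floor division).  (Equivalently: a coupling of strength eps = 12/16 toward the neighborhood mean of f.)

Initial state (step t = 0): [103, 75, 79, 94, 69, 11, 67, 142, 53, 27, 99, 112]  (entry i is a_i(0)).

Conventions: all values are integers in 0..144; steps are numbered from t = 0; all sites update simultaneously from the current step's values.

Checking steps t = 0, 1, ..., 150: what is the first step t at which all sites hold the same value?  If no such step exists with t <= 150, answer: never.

Answer: 28
Key observation: Synchronization is absorbing here: once all sites are equal they stay equal, and step 28 is the first all-equal step.

Derivation:
t=0: [103, 75, 79, 94, 69, 11, 67, 142, 53, 27, 99, 112]  (not all equal)
t=1: [57, 50, 43, 49, 80, 66, 65, 76, 75, 64, 52, 64]  (not all equal)
t=2: [102, 115, 126, 110, 73, 92, 100, 85, 82, 103, 110, 98]  (not all equal)
t=3: [43, 40, 51, 38, 36, 32, 36, 32, 31, 33, 34, 31]  (not all equal)
t=4: [113, 116, 117, 113, 104, 105, 107, 103, 103, 101, 107, 99]  (not all equal)
t=5: [42, 44, 48, 39, 28, 31, 35, 27, 23, 30, 30, 25]  (not all equal)
t=6: [106, 117, 119, 109, 90, 100, 102, 91, 87, 94, 100, 85]  (not all equal)
t=7: [35, 37, 42, 37, 20, 22, 24, 24, 23, 22, 26, 25]  (not all equal)
t=8: [92, 95, 101, 98, 73, 74, 82, 77, 74, 77, 83, 80]  (not all equal)
t=9: [30, 28, 20, 26, 54, 48, 43, 45, 51, 46, 40, 43]  (not all equal)
t=10: [101, 102, 92, 97, 126, 125, 118, 120, 124, 125, 115, 120]  (not all equal)
t=11: [40, 42, 30, 32, 70, 70, 59, 61, 70, 67, 58, 58]  (not all equal)
t=12: [100, 101, 106, 104, 90, 94, 100, 101, 94, 96, 103, 102]  (not all equal)
t=13: [14, 12, 21, 20, 11, 9, 16, 17, 10, 9, 16, 16]  (not all equal)
t=14: [40, 38, 51, 53, 36, 33, 47, 48, 35, 33, 46, 47]  (not all equal)
t=15: [115, 113, 131, 133, 114, 111, 132, 133, 114, 110, 131, 132]  (not all equal)
t=16: [64, 59, 96, 99, 63, 59, 95, 99, 62, 58, 94, 98]  (not all equal)
t=17: [84, 87, 24, 23, 84, 89, 24, 24, 84, 90, 24, 25]  (not all equal)
t=18: [40, 34, 63, 65, 39, 33, 62, 65, 39, 33, 62, 65]  (not all equal)
t=19: [110, 103, 99, 99, 109, 103, 99, 99, 109, 103, 99, 99]  (not all equal)
t=20: [30, 22, 11, 15, 30, 22, 11, 14, 30, 22, 11, 14]  (not all equal)
t=21: [77, 64, 41, 50, 76, 64, 40, 49, 76, 64, 40, 49]  (not all equal)
t=22: [80, 93, 119, 121, 81, 93, 120, 121, 81, 93, 120, 121]  (not all equal)
t=23: [44, 27, 60, 68, 44, 27, 60, 68, 44, 27, 60, 68]  (not all equal)
t=24: [113, 95, 98, 97, 113, 95, 98, 97, 113, 95, 98, 97]  (not all equal)
t=25: [33, 12, 4, 12, 33, 12, 4, 12, 33, 12, 4, 12]  (not all equal)
t=26: [75, 43, 21, 43, 75, 43, 21, 43, 75, 43, 21, 43]  (not all equal)
t=27: [87, 104, 87, 104, 87, 104, 87, 104, 87, 104, 87, 104]  (not all equal)
t=28: [25, 25, 25, 25, 25, 25, 25, 25, 25, 25, 25, 25]  (all equal)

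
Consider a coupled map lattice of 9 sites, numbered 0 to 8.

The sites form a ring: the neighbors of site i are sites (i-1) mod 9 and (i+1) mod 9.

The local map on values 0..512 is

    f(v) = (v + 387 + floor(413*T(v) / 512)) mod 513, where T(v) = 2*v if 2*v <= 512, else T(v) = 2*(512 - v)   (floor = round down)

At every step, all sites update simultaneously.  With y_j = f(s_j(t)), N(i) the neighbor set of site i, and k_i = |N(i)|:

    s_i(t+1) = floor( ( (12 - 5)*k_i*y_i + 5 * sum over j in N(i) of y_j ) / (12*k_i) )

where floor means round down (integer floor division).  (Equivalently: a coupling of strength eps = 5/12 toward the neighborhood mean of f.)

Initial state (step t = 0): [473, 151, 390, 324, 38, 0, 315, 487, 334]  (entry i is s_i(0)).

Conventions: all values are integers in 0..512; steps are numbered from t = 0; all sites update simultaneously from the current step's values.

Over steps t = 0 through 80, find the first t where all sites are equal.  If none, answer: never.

Simulating step by step:
t=0: [473, 151, 390, 324, 38, 0, 315, 487, 334]  (not all equal)
t=1: [397, 337, 428, 489, 468, 432, 459, 442, 457]  (not all equal)
t=2: [456, 473, 440, 410, 414, 426, 423, 424, 428]  (not all equal)
t=3: [421, 415, 429, 443, 444, 440, 439, 438, 433]  (not all equal)
t=4: [440, 442, 436, 429, 427, 429, 430, 431, 434]  (not all equal)
t=5: [430, 429, 432, 435, 437, 436, 435, 434, 432]  (not all equal)
t=6: [435, 435, 434, 433, 431, 432, 432, 433, 434]  (not all equal)
t=7: [433, 433, 433, 434, 434, 435, 434, 434, 433]  (not all equal)
t=8: [434, 434, 433, 433, 433, 433, 433, 433, 433]  (not all equal)
t=9: [433, 433, 433, 434, 434, 434, 434, 434, 433]  (not all equal)
t=10: [434, 434, 433, 433, 433, 433, 433, 433, 433]  (not all equal)

Answer: never
Key observation: The state at step 8 reappears at step 10 — the system is in a cycle of period 2 from step 8 on.  No step 0..10 is synchronized, and the cycle repeats forever, so no step up to 80 (or ever) has all sites equal.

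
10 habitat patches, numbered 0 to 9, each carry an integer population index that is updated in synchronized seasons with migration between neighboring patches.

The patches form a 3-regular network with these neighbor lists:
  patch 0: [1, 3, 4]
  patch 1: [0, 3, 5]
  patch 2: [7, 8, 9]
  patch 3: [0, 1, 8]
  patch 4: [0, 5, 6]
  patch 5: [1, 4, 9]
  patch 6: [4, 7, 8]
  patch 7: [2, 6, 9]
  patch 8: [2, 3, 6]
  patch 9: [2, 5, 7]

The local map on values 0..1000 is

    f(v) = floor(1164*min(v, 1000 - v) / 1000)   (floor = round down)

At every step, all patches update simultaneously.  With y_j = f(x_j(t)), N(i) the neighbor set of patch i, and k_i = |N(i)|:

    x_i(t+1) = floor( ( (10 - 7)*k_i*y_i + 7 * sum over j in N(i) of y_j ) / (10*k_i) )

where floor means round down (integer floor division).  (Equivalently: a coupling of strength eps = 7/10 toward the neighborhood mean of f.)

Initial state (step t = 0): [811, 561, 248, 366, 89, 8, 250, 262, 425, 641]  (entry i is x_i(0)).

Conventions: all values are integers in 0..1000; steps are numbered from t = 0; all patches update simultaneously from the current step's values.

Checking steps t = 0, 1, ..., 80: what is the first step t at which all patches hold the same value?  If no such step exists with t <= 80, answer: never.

Simulating step by step:
t=0: [811, 561, 248, 366, 89, 8, 250, 262, 425, 641]  (not all equal)
t=1: [308, 305, 369, 413, 152, 243, 297, 323, 382, 265]  (not all equal)
t=2: [343, 367, 391, 413, 282, 280, 335, 364, 425, 345]  (not all equal)
t=3: [407, 409, 444, 452, 358, 367, 407, 417, 457, 401]  (not all equal)
t=4: [472, 475, 500, 503, 445, 444, 476, 485, 512, 473]  (not all equal)
t=5: [549, 548, 567, 562, 532, 532, 550, 562, 570, 552]  (not all equal)
t=6: [525, 525, 508, 514, 534, 534, 519, 513, 508, 519]  (not all equal)
t=7: [552, 552, 567, 560, 548, 548, 559, 564, 567, 559]  (not all equal)
t=8: [520, 520, 506, 514, 521, 521, 512, 509, 507, 512]  (not all equal)
t=9: [559, 559, 571, 563, 559, 559, 567, 570, 570, 567]  (not all equal)
t=10: [511, 511, 500, 508, 510, 510, 504, 501, 502, 504]  (not all equal)
t=11: [569, 569, 579, 572, 571, 571, 576, 579, 577, 577]  (not all equal)
t=12: [499, 499, 490, 498, 498, 497, 493, 491, 493, 492]  (not all equal)
t=13: [579, 579, 571, 578, 577, 577, 573, 571, 573, 572]  (not all equal)
t=14: [490, 490, 498, 491, 492, 492, 496, 498, 496, 497]  (not all equal)
t=15: [570, 570, 578, 571, 572, 572, 576, 578, 576, 577]  (not all equal)
t=16: [499, 499, 491, 498, 497, 497, 493, 491, 493, 492]  (not all equal)
t=17: [579, 579, 571, 578, 577, 577, 573, 571, 573, 572]  (not all equal)

Answer: never
Key observation: The state at step 13 reappears at step 17 — the system is in a cycle of period 4 from step 13 on.  No step 0..17 is synchronized, and the cycle repeats forever, so no step up to 80 (or ever) has all patches equal.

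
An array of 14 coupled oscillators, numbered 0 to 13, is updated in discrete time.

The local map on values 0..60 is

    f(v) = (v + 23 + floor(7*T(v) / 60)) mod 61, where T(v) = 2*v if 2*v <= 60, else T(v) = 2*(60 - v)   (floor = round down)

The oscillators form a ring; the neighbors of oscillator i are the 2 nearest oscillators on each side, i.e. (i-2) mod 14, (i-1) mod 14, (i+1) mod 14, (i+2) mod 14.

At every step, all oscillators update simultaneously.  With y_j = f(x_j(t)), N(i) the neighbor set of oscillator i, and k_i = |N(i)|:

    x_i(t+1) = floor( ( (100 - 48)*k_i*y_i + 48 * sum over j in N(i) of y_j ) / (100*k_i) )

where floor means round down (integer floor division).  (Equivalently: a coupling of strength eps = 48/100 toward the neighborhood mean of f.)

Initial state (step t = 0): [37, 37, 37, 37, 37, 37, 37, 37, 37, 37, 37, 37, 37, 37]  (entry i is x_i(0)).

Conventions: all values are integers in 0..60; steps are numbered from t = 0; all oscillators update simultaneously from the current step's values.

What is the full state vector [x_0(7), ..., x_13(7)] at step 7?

Simulating step by step:
t=0: [37, 37, 37, 37, 37, 37, 37, 37, 37, 37, 37, 37, 37, 37]
t=1: [4, 4, 4, 4, 4, 4, 4, 4, 4, 4, 4, 4, 4, 4]
t=2: [27, 27, 27, 27, 27, 27, 27, 27, 27, 27, 27, 27, 27, 27]
t=3: [56, 56, 56, 56, 56, 56, 56, 56, 56, 56, 56, 56, 56, 56]
t=4: [18, 18, 18, 18, 18, 18, 18, 18, 18, 18, 18, 18, 18, 18]
t=5: [45, 45, 45, 45, 45, 45, 45, 45, 45, 45, 45, 45, 45, 45]
t=6: [10, 10, 10, 10, 10, 10, 10, 10, 10, 10, 10, 10, 10, 10]
t=7: [35, 35, 35, 35, 35, 35, 35, 35, 35, 35, 35, 35, 35, 35]

Answer: [35, 35, 35, 35, 35, 35, 35, 35, 35, 35, 35, 35, 35, 35]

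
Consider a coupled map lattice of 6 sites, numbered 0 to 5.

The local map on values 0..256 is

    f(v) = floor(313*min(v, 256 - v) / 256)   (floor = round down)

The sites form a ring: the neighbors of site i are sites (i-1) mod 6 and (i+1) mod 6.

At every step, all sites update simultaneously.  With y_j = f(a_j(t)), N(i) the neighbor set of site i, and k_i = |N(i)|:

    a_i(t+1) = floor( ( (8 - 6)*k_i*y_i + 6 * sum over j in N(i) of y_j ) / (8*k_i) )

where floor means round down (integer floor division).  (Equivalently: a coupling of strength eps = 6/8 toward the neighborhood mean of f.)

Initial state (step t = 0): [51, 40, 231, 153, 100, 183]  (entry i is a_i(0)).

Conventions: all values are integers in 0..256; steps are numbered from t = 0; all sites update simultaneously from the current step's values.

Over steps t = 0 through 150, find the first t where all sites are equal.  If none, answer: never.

Answer: never
Key observation: The state at step 13 reappears at step 17 — the system is in a cycle of period 4 from step 13 on.  No step 0..17 is synchronized, and the cycle repeats forever, so no step up to 150 (or ever) has all sites equal.

Derivation:
t=0: [51, 40, 231, 153, 100, 183]  (not all equal)
t=1: [66, 46, 72, 88, 110, 91]  (not all equal)
t=2: [82, 77, 83, 110, 115, 108]  (not all equal)
t=3: [109, 98, 110, 123, 134, 123]  (not all equal)
t=4: [134, 129, 134, 143, 149, 143]  (not all equal)
t=5: [147, 150, 147, 139, 136, 139]  (not all equal)
t=6: [135, 132, 135, 140, 143, 140]  (not all equal)
t=7: [146, 148, 146, 142, 140, 142]  (not all equal)
t=8: [135, 133, 135, 137, 139, 137]  (not all equal)
t=9: [147, 147, 147, 145, 144, 145]  (not all equal)
t=10: [133, 133, 133, 134, 135, 134]  (not all equal)
t=11: [149, 150, 149, 148, 148, 148]  (not all equal)
t=12: [130, 129, 130, 131, 132, 131]  (not all equal)
t=13: [153, 154, 153, 152, 151, 152]  (not all equal)
t=14: [125, 124, 125, 126, 127, 126]  (not all equal)
t=15: [152, 151, 152, 153, 154, 153]  (not all equal)
t=16: [126, 127, 126, 125, 124, 125]  (not all equal)
t=17: [153, 154, 153, 152, 151, 152]  (not all equal)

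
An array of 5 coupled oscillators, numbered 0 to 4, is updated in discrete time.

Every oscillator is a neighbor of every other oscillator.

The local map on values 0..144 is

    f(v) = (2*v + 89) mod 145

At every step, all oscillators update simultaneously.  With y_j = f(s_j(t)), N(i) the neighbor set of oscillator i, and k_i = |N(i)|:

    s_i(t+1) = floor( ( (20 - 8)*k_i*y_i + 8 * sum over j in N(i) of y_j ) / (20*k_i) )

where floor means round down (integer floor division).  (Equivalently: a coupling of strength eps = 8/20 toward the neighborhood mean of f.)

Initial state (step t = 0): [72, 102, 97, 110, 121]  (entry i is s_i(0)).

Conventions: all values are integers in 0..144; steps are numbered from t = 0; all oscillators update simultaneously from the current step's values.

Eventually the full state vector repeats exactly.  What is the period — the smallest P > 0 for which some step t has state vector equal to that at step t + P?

Answer: 4
Key observation: The state at step 2, [73, 31, 98, 39, 50], reappears at step 6 — and no state repeats earlier — so the cycle the system enters has period 4.

Derivation:
t=0: [72, 102, 97, 110, 121]
t=1: [72, 30, 97, 38, 49]
t=2: [73, 31, 98, 39, 50]
t=3: [75, 33, 100, 41, 52]
t=4: [79, 37, 104, 45, 56]
t=5: [72, 30, 25, 38, 49]
t=6: [73, 31, 98, 39, 50]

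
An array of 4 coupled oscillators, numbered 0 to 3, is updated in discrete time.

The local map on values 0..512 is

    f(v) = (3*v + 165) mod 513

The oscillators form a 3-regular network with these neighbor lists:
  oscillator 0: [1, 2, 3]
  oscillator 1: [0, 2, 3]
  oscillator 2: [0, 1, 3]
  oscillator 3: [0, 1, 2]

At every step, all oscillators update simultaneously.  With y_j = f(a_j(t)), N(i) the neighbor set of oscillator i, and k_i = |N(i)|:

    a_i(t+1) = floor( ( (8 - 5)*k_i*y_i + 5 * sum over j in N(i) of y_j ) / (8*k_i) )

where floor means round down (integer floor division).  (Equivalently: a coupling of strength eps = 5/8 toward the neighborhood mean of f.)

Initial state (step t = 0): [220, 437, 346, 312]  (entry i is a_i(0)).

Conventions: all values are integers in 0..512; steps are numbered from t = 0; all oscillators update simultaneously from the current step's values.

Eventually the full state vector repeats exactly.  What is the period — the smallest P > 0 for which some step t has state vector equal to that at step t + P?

Simulating step by step:
t=0: [220, 437, 346, 312]
t=1: [263, 286, 240, 223]
t=2: [416, 427, 404, 396]
t=3: [373, 379, 367, 363]
t=4: [251, 254, 248, 246]
t=5: [401, 403, 400, 399]
t=6: [341, 342, 340, 340]
t=7: [161, 161, 160, 160]
t=8: [133, 133, 133, 133]
t=9: [51, 51, 51, 51]
t=10: [318, 318, 318, 318]
t=11: [93, 93, 93, 93]
t=12: [444, 444, 444, 444]
t=13: [471, 471, 471, 471]
t=14: [39, 39, 39, 39]
t=15: [282, 282, 282, 282]
t=16: [498, 498, 498, 498]
t=17: [120, 120, 120, 120]
t=18: [12, 12, 12, 12]
t=19: [201, 201, 201, 201]
t=20: [255, 255, 255, 255]
t=21: [417, 417, 417, 417]
t=22: [390, 390, 390, 390]
t=23: [309, 309, 309, 309]
t=24: [66, 66, 66, 66]
t=25: [363, 363, 363, 363]
t=26: [228, 228, 228, 228]
t=27: [336, 336, 336, 336]
t=28: [147, 147, 147, 147]
t=29: [93, 93, 93, 93]

Answer: 18
Key observation: The state at step 11, [93, 93, 93, 93], reappears at step 29 — and no state repeats earlier — so the cycle the system enters has period 18.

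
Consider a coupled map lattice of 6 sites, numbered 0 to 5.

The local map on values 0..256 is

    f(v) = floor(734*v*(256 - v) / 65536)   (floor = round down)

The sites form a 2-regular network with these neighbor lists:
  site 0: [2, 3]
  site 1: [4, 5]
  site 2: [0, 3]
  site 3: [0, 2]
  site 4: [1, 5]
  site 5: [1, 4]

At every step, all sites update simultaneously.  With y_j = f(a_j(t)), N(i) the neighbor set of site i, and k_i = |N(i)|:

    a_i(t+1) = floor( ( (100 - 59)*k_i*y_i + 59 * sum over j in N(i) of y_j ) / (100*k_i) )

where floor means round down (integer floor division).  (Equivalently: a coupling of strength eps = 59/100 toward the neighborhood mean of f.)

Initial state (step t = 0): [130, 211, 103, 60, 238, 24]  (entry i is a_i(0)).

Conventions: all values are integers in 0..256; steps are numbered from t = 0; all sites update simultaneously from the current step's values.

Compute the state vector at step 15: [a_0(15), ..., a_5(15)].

Simulating step by step:
t=0: [130, 211, 103, 60, 238, 24]
t=1: [165, 75, 164, 159, 68, 70]
t=2: [169, 147, 169, 169, 146, 146]
t=3: [164, 179, 164, 164, 179, 179]
t=4: [168, 154, 168, 168, 154, 154]
t=5: [165, 175, 165, 165, 175, 175]
t=6: [168, 158, 168, 168, 158, 158]
t=7: [165, 173, 165, 165, 173, 173]
t=8: [168, 160, 168, 168, 160, 160]
t=9: [165, 172, 165, 165, 172, 172]
t=10: [168, 161, 168, 168, 161, 161]
t=11: [165, 171, 165, 165, 171, 171]
t=12: [168, 162, 168, 168, 162, 162]
t=13: [165, 170, 165, 165, 170, 170]
t=14: [168, 163, 168, 168, 163, 163]
t=15: [165, 169, 165, 165, 169, 169]

Answer: [165, 169, 165, 165, 169, 169]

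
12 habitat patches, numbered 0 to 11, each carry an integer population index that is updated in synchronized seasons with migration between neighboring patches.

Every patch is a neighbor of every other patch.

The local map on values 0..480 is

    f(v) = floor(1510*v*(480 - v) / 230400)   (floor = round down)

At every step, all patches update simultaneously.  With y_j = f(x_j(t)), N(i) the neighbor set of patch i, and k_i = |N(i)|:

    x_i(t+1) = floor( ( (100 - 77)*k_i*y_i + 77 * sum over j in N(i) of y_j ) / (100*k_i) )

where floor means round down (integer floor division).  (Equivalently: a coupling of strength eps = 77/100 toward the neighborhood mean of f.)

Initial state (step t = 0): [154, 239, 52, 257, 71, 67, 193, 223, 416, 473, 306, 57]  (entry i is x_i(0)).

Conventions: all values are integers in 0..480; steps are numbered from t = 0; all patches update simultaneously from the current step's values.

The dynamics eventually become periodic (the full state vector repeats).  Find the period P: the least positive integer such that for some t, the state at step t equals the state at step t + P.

Answer: 2
Key observation: The state at step 6, [375, 375, 375, 375, 375, 375, 375, 375, 375, 375, 375, 375], reappears at step 8 — and no state repeats earlier — so the cycle the system enters has period 2.

Derivation:
t=0: [154, 239, 52, 257, 71, 67, 193, 223, 416, 473, 306, 57]
t=1: [265, 272, 235, 272, 242, 241, 270, 272, 240, 215, 268, 237]
t=2: [373, 373, 374, 373, 374, 374, 373, 373, 374, 373, 373, 374]
t=3: [260, 260, 259, 260, 259, 259, 260, 260, 259, 260, 260, 259]
t=4: [374, 374, 374, 374, 374, 374, 374, 374, 374, 374, 374, 374]
t=5: [259, 259, 259, 259, 259, 259, 259, 259, 259, 259, 259, 259]
t=6: [375, 375, 375, 375, 375, 375, 375, 375, 375, 375, 375, 375]
t=7: [258, 258, 258, 258, 258, 258, 258, 258, 258, 258, 258, 258]
t=8: [375, 375, 375, 375, 375, 375, 375, 375, 375, 375, 375, 375]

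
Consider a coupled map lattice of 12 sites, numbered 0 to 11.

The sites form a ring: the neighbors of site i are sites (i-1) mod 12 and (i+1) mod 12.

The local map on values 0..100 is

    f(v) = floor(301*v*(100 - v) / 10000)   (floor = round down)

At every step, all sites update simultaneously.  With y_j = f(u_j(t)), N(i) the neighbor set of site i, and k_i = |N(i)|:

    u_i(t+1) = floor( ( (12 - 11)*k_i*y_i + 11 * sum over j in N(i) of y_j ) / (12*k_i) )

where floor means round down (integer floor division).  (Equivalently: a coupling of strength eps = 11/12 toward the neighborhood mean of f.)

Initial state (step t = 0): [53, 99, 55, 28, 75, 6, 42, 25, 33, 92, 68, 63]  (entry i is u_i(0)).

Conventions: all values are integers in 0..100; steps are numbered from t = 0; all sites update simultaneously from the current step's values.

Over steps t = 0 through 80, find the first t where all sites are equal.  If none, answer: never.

Answer: never
Key observation: The state at step 7 reappears at step 9 — the system is in a cycle of period 2 from step 7 on.  No step 0..9 is synchronized, and the cycle repeats forever, so no step up to 80 (or ever) has all sites equal.

Derivation:
t=0: [53, 99, 55, 28, 75, 6, 42, 25, 33, 92, 68, 63]  (not all equal)
t=1: [39, 68, 34, 64, 39, 60, 39, 68, 41, 61, 47, 69]  (not all equal)
t=2: [65, 68, 67, 69, 70, 71, 68, 70, 68, 72, 68, 71]  (not all equal)
t=3: [63, 66, 64, 64, 62, 63, 62, 64, 61, 64, 60, 66]  (not all equal)
t=4: [67, 69, 68, 69, 69, 70, 69, 70, 69, 71, 68, 70]  (not all equal)
t=5: [63, 65, 64, 64, 63, 63, 63, 63, 62, 64, 62, 65]  (not all equal)
t=6: [68, 69, 68, 69, 69, 70, 70, 70, 69, 69, 68, 69]  (not all equal)
t=7: [64, 64, 64, 64, 63, 63, 63, 63, 63, 64, 64, 64]  (not all equal)
t=8: [69, 69, 69, 69, 69, 70, 70, 70, 69, 69, 69, 69]  (not all equal)
t=9: [64, 64, 64, 64, 63, 63, 63, 63, 63, 64, 64, 64]  (not all equal)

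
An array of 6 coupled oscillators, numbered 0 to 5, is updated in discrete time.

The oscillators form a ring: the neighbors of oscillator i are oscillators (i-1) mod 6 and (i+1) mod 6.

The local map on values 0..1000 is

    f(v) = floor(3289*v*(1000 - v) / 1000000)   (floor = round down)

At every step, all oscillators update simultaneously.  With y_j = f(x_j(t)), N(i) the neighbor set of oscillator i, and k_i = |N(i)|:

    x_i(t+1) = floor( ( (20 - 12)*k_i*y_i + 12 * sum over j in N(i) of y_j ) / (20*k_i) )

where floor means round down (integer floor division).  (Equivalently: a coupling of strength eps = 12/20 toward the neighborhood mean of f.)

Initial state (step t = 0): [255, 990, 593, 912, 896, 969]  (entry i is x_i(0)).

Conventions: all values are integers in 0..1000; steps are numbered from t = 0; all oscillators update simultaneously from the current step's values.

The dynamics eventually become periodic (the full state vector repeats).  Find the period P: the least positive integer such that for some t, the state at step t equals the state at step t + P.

Answer: 2
Key observation: The state at step 12, [821, 821, 821, 821, 821, 821], reappears at step 14 — and no state repeats earlier — so the cycle the system enters has period 2.

Derivation:
t=0: [255, 990, 593, 912, 896, 969]
t=1: [288, 437, 405, 434, 230, 318]
t=2: [726, 763, 801, 735, 688, 662]
t=3: [660, 591, 579, 625, 694, 702]
t=4: [740, 779, 789, 757, 716, 706]
t=5: [627, 580, 570, 606, 653, 662]
t=6: [768, 792, 798, 779, 754, 748]
t=7: [582, 551, 544, 568, 599, 606]
t=8: [799, 809, 812, 804, 793, 791]
t=9: [526, 512, 508, 519, 533, 537]
t=10: [819, 821, 821, 820, 818, 818]
t=11: [486, 484, 483, 485, 487, 488]
t=12: [821, 821, 821, 821, 821, 821]
t=13: [483, 483, 483, 483, 483, 483]
t=14: [821, 821, 821, 821, 821, 821]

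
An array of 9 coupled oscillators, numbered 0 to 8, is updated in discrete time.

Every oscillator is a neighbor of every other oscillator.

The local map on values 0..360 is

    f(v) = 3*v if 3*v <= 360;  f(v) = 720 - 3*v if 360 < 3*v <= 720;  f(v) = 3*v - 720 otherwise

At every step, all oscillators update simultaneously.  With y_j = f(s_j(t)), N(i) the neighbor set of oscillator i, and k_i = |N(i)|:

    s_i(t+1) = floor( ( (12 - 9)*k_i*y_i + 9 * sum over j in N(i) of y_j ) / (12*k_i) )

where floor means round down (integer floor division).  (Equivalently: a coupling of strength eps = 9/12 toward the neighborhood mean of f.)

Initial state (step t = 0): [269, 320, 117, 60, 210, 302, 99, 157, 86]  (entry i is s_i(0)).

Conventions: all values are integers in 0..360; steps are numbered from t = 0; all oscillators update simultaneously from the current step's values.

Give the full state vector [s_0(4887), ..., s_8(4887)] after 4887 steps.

Simulating step by step:
t=0: [269, 320, 117, 60, 210, 302, 99, 157, 86]
t=1: [195, 219, 236, 209, 195, 210, 228, 220, 222]
t=2: [84, 73, 65, 78, 84, 77, 69, 72, 72]
t=3: [228, 223, 220, 226, 228, 225, 221, 223, 223]
t=4: [45, 48, 49, 46, 45, 47, 49, 48, 48]
t=5: [140, 142, 142, 141, 140, 141, 142, 142, 142]
t=6: [296, 295, 295, 296, 296, 296, 295, 295, 295]
t=7: [166, 166, 166, 166, 166, 166, 166, 166, 166]
t=8: [222, 222, 222, 222, 222, 222, 222, 222, 222]
t=9: [54, 54, 54, 54, 54, 54, 54, 54, 54]
t=10: [162, 162, 162, 162, 162, 162, 162, 162, 162]
t=11: [234, 234, 234, 234, 234, 234, 234, 234, 234]
t=12: [18, 18, 18, 18, 18, 18, 18, 18, 18]
t=13: [54, 54, 54, 54, 54, 54, 54, 54, 54]

Answer: [234, 234, 234, 234, 234, 234, 234, 234, 234]
Key observation: The state at step 9, [54, 54, 54, 54, 54, 54, 54, 54, 54], reappears at step 13: the system is in a cycle of period 4 from step 9 on.  Therefore the state at step 4887 equals the state at step 9 + ((4887 - 9) mod 4) = 11, which is [234, 234, 234, 234, 234, 234, 234, 234, 234].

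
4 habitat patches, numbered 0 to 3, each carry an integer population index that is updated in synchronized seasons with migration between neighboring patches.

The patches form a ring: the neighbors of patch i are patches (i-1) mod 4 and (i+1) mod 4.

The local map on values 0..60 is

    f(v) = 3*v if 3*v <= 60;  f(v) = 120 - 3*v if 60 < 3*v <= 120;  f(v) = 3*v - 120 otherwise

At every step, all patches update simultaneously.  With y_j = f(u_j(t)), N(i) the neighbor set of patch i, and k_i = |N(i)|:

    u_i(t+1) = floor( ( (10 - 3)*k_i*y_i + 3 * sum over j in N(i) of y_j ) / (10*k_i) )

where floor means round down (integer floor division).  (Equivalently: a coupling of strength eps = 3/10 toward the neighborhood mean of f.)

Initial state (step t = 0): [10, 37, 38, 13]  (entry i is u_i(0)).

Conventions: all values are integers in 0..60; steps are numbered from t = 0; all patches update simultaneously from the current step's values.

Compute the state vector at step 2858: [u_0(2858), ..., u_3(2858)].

Answer: [12, 12, 12, 12]
Key observation: The state at step 30, [12, 12, 12, 12], reappears at step 32: the system is in a cycle of period 2 from step 30 on.  Therefore the state at step 2858 equals the state at step 30 + ((2858 - 30) mod 2) = 30, which is [12, 12, 12, 12].

Derivation:
t=0: [10, 37, 38, 13]
t=1: [28, 11, 11, 32]
t=2: [33, 33, 31, 27]
t=3: [23, 21, 27, 34]
t=4: [46, 53, 38, 26]
t=5: [24, 30, 16, 33]
t=6: [41, 35, 41, 29]
t=7: [9, 11, 9, 24]
t=8: [31, 31, 31, 41]
t=9: [23, 27, 23, 10]
t=10: [46, 42, 46, 36]
t=11: [15, 9, 15, 13]
t=12: [41, 32, 41, 40]
t=13: [5, 17, 5, 0]
t=14: [18, 40, 18, 4]
t=15: [39, 16, 39, 24]
t=16: [16, 34, 16, 34]
t=17: [39, 27, 39, 27]
t=18: [13, 28, 13, 28]
t=19: [38, 36, 38, 36]
t=20: [7, 10, 7, 10]
t=21: [23, 27, 23, 27]
t=22: [47, 42, 47, 42]
t=23: [16, 10, 16, 10]
t=24: [42, 35, 42, 35]
t=25: [8, 12, 8, 12]
t=26: [27, 32, 27, 32]
t=27: [34, 28, 34, 28]
t=28: [23, 30, 23, 30]
t=29: [44, 36, 44, 36]
t=30: [12, 12, 12, 12]
t=31: [36, 36, 36, 36]
t=32: [12, 12, 12, 12]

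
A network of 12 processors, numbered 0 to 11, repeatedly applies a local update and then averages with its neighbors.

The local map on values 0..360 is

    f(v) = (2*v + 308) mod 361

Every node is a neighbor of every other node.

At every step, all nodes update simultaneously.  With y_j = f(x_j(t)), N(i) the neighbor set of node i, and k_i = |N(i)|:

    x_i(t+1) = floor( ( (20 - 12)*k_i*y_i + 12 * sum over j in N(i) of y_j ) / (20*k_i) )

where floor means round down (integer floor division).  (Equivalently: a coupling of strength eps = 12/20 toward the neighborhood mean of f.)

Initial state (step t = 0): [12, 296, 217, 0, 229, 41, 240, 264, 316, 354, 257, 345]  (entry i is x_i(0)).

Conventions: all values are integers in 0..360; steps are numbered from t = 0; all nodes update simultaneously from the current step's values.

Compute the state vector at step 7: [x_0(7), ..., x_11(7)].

Simulating step by step:
t=0: [12, 296, 217, 0, 229, 41, 240, 264, 316, 354, 257, 345]
t=1: [222, 169, 114, 214, 123, 117, 130, 147, 183, 209, 142, 203]
t=2: [131, 219, 181, 126, 188, 184, 192, 204, 229, 122, 201, 243]
t=3: [220, 156, 255, 217, 260, 257, 262, 271, 163, 214, 268, 173]
t=4: [93, 173, 117, 91, 121, 118, 122, 128, 178, 89, 126, 185]
t=5: [179, 234, 195, 177, 198, 196, 199, 203, 238, 176, 202, 242]
t=6: [277, 190, 288, 276, 290, 289, 291, 294, 193, 275, 293, 196]
t=7: [180, 244, 187, 179, 189, 188, 189, 192, 246, 178, 191, 249]

Answer: [180, 244, 187, 179, 189, 188, 189, 192, 246, 178, 191, 249]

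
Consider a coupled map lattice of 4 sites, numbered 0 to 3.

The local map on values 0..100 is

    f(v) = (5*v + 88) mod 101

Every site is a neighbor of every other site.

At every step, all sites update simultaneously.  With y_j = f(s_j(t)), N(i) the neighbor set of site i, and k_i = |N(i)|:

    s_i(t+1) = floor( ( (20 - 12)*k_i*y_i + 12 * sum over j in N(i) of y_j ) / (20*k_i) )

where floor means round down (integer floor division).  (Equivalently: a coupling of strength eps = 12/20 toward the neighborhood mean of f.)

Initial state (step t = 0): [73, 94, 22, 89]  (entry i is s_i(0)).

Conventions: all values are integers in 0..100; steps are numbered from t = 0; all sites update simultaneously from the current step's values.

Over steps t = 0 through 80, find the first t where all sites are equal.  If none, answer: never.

Simulating step by step:
t=0: [73, 94, 22, 89]  (not all equal)
t=1: [55, 56, 64, 51]  (not all equal)
t=2: [45, 46, 34, 41]  (not all equal)
t=3: [36, 37, 45, 52]  (not all equal)
t=4: [51, 52, 40, 47]  (not all equal)
t=5: [46, 47, 55, 42]  (not all equal)
t=6: [41, 42, 50, 57]  (not all equal)
t=7: [76, 77, 65, 72]  (not all equal)
t=8: [50, 51, 39, 46]  (not all equal)
t=9: [41, 42, 50, 37]  (not all equal)
t=10: [76, 77, 65, 72]  (not all equal)

Answer: never
Key observation: The state at step 7 reappears at step 10 — the system is in a cycle of period 3 from step 7 on.  No step 0..10 is synchronized, and the cycle repeats forever, so no step up to 80 (or ever) has all sites equal.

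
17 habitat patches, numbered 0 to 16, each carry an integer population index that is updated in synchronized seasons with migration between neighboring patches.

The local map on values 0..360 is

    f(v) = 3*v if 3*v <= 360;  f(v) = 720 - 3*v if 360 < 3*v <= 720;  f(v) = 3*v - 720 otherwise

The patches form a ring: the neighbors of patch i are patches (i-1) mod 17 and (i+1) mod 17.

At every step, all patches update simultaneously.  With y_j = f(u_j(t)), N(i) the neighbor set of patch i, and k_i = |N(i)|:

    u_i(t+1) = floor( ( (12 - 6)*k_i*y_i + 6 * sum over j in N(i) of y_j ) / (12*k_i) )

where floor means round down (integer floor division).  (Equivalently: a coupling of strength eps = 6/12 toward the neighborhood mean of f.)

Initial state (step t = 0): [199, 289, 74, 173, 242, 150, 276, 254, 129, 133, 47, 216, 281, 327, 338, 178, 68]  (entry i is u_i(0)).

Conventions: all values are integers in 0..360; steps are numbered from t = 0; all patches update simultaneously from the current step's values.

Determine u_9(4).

Simulating step by step:
t=0: [199, 289, 74, 173, 242, 150, 276, 254, 129, 133, 47, 216, 281, 327, 338, 178, 68]
t=1: [149, 159, 198, 157, 120, 163, 132, 131, 257, 279, 168, 102, 144, 234, 258, 217, 179]
t=2: [243, 221, 186, 246, 300, 286, 301, 257, 136, 125, 213, 279, 225, 94, 48, 93, 177]
t=3: [66, 71, 99, 94, 129, 159, 138, 149, 255, 270, 156, 90, 122, 188, 212, 222, 166]
t=4: [207, 230, 272, 298, 297, 281, 282, 224, 113, 119, 216, 286, 283, 187, 94, 103, 174]

Answer: u_9(4) = 119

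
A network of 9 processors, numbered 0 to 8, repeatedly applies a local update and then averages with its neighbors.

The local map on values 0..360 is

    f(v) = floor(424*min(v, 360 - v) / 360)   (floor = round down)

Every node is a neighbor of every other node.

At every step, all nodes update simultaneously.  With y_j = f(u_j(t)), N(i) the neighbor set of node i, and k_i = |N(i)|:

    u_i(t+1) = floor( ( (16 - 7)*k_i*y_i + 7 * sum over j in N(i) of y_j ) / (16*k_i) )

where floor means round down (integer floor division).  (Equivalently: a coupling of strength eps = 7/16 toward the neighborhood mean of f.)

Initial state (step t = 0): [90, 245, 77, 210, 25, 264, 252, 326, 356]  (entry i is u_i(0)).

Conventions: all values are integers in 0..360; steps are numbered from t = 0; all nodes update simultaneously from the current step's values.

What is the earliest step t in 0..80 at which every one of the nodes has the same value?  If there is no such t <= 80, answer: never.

Simulating step by step:
t=0: [90, 245, 77, 210, 25, 264, 252, 326, 356]  (not all equal)
t=1: [98, 113, 90, 134, 59, 102, 109, 65, 46]  (not all equal)
t=2: [110, 119, 106, 132, 87, 113, 117, 90, 79]  (not all equal)
t=3: [126, 132, 124, 139, 112, 128, 130, 115, 108]  (not all equal)
t=4: [146, 150, 145, 154, 138, 147, 149, 140, 136]  (not all equal)
t=5: [170, 173, 170, 175, 166, 171, 172, 167, 165]  (not all equal)
t=6: [199, 201, 199, 202, 197, 200, 200, 197, 196]  (not all equal)
t=7: [189, 188, 189, 187, 190, 188, 188, 190, 191]  (not all equal)
t=8: [201, 201, 201, 202, 200, 201, 201, 200, 200]  (not all equal)
t=9: [187, 187, 187, 186, 187, 187, 187, 187, 187]  (not all equal)
t=10: [203, 203, 203, 203, 203, 203, 203, 203, 203]  (all equal)

Answer: 10
Key observation: Synchronization is absorbing here: once all nodes are equal they stay equal, and step 10 is the first all-equal step.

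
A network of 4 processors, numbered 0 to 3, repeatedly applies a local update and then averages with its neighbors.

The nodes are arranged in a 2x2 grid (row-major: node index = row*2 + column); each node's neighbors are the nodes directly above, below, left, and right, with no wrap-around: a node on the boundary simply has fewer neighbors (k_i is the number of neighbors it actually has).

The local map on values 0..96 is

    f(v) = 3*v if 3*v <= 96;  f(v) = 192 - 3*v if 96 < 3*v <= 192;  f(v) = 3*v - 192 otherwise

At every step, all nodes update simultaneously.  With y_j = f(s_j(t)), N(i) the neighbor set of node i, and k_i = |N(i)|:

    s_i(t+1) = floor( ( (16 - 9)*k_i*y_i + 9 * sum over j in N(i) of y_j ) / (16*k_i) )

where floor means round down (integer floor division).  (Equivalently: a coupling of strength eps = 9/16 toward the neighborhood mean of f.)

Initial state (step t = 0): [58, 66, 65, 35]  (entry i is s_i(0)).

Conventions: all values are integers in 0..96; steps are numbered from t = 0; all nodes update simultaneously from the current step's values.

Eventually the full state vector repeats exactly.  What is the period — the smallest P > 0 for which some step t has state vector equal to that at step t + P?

Answer: 16
Key observation: The state at step 27, [15, 15, 15, 15], reappears at step 43 — and no state repeats earlier — so the cycle the system enters has period 16.

Derivation:
t=0: [58, 66, 65, 35]
t=1: [10, 32, 30, 40]
t=2: [65, 70, 68, 83]
t=3: [9, 24, 22, 33]
t=4: [50, 65, 62, 79]
t=5: [20, 25, 27, 22]
t=6: [70, 68, 70, 72]
t=7: [16, 17, 19, 18]
t=8: [51, 51, 53, 54]
t=9: [37, 36, 33, 33]
t=10: [85, 85, 89, 90]
t=11: [66, 67, 72, 72]
t=12: [11, 12, 18, 19]
t=13: [39, 41, 48, 50]
t=14: [65, 63, 53, 51]
t=15: [11, 13, 26, 27]
t=16: [47, 49, 66, 68]
t=17: [36, 37, 20, 19]
t=18: [76, 75, 65, 64]
t=19: [25, 24, 11, 10]
t=20: [62, 61, 43, 42]
t=21: [22, 24, 47, 49]
t=22: [63, 62, 53, 54]
t=23: [12, 11, 23, 24]
t=24: [44, 44, 60, 60]
t=25: [46, 46, 25, 25]
t=26: [59, 59, 69, 69]
t=27: [15, 15, 15, 15]
t=28: [45, 45, 45, 45]
t=29: [57, 57, 57, 57]
t=30: [21, 21, 21, 21]
t=31: [63, 63, 63, 63]
t=32: [3, 3, 3, 3]
t=33: [9, 9, 9, 9]
t=34: [27, 27, 27, 27]
t=35: [81, 81, 81, 81]
t=36: [51, 51, 51, 51]
t=37: [39, 39, 39, 39]
t=38: [75, 75, 75, 75]
t=39: [33, 33, 33, 33]
t=40: [93, 93, 93, 93]
t=41: [87, 87, 87, 87]
t=42: [69, 69, 69, 69]
t=43: [15, 15, 15, 15]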